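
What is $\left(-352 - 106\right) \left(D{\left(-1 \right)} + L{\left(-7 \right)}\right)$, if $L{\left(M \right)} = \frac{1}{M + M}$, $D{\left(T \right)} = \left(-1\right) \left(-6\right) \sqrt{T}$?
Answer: $\frac{229}{7} - 2748 i \approx 32.714 - 2748.0 i$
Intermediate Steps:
$D{\left(T \right)} = 6 \sqrt{T}$
$L{\left(M \right)} = \frac{1}{2 M}$
$\left(-352 - 106\right) \left(D{\left(-1 \right)} + L{\left(-7 \right)}\right) = \left(-352 - 106\right) \left(6 \sqrt{-1} + \frac{1}{2 \left(-7\right)}\right) = - 458 \left(6 i + \frac{1}{2} \left(- \frac{1}{7}\right)\right) = - 458 \left(6 i - \frac{1}{14}\right) = - 458 \left(- \frac{1}{14} + 6 i\right) = \frac{229}{7} - 2748 i$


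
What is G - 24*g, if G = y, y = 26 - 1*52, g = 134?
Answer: -3242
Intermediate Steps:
y = -26 (y = 26 - 52 = -26)
G = -26
G - 24*g = -26 - 24*134 = -26 - 3216 = -3242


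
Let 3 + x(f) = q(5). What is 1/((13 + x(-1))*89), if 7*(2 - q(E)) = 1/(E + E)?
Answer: 70/74671 ≈ 0.00093745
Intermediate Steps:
q(E) = 2 - 1/(14*E) (q(E) = 2 - 1/(7*(E + E)) = 2 - 1/(2*E)/7 = 2 - 1/(14*E))
x(f) = -71/70 (x(f) = -3 + (2 - 1/14/5) = -3 + (2 - 1/14*1/5) = -3 + (2 - 1/70) = -3 + 139/70 = -71/70)
1/((13 + x(-1))*89) = 1/((13 - 71/70)*89) = 1/((839/70)*89) = 1/(74671/70) = 70/74671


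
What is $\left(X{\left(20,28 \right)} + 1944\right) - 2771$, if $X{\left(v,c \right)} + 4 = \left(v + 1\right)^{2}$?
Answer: $-390$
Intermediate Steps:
$X{\left(v,c \right)} = -4 + \left(1 + v\right)^{2}$ ($X{\left(v,c \right)} = -4 + \left(v + 1\right)^{2} = -4 + \left(1 + v\right)^{2}$)
$\left(X{\left(20,28 \right)} + 1944\right) - 2771 = \left(\left(-4 + \left(1 + 20\right)^{2}\right) + 1944\right) - 2771 = \left(\left(-4 + 21^{2}\right) + 1944\right) - 2771 = \left(\left(-4 + 441\right) + 1944\right) - 2771 = \left(437 + 1944\right) - 2771 = 2381 - 2771 = -390$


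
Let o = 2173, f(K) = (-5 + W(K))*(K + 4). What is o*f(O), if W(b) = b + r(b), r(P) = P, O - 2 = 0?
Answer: -13038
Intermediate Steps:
O = 2 (O = 2 + 0 = 2)
W(b) = 2*b (W(b) = b + b = 2*b)
f(K) = (-5 + 2*K)*(4 + K) (f(K) = (-5 + 2*K)*(K + 4) = (-5 + 2*K)*(4 + K))
o*f(O) = 2173*(-20 + 2*2**2 + 3*2) = 2173*(-20 + 2*4 + 6) = 2173*(-20 + 8 + 6) = 2173*(-6) = -13038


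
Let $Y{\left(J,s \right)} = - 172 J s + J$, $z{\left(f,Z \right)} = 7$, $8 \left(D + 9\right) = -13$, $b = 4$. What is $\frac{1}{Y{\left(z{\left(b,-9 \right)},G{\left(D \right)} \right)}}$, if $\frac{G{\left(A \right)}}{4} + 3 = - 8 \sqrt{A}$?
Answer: $\frac{59}{65227629} - \frac{1376 i \sqrt{170}}{2282967015} \approx 9.0452 \cdot 10^{-7} - 7.8586 \cdot 10^{-6} i$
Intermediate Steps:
$D = - \frac{85}{8}$ ($D = -9 + \frac{1}{8} \left(-13\right) = -9 - \frac{13}{8} = - \frac{85}{8} \approx -10.625$)
$G{\left(A \right)} = -12 - 32 \sqrt{A}$ ($G{\left(A \right)} = -12 + 4 \left(- 8 \sqrt{A}\right) = -12 - 32 \sqrt{A}$)
$Y{\left(J,s \right)} = J - 172 J s$ ($Y{\left(J,s \right)} = - 172 J s + J = J - 172 J s$)
$\frac{1}{Y{\left(z{\left(b,-9 \right)},G{\left(D \right)} \right)}} = \frac{1}{7 \left(1 - 172 \left(-12 - 32 \sqrt{- \frac{85}{8}}\right)\right)} = \frac{1}{7 \left(1 - 172 \left(-12 - 32 \frac{i \sqrt{170}}{4}\right)\right)} = \frac{1}{7 \left(1 - 172 \left(-12 - 8 i \sqrt{170}\right)\right)} = \frac{1}{7 \left(1 + \left(2064 + 1376 i \sqrt{170}\right)\right)} = \frac{1}{7 \left(2065 + 1376 i \sqrt{170}\right)} = \frac{1}{14455 + 9632 i \sqrt{170}}$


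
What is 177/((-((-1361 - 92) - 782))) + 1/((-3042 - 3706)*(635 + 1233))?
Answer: 743709831/9390921680 ≈ 0.079195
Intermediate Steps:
177/((-((-1361 - 92) - 782))) + 1/((-3042 - 3706)*(635 + 1233)) = 177/((-(-1453 - 782))) + 1/(-6748*1868) = 177/((-1*(-2235))) - 1/6748*1/1868 = 177/2235 - 1/12605264 = 177*(1/2235) - 1/12605264 = 59/745 - 1/12605264 = 743709831/9390921680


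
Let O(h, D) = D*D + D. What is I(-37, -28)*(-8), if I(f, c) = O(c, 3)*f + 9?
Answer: 3480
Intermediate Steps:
O(h, D) = D + D**2 (O(h, D) = D**2 + D = D + D**2)
I(f, c) = 9 + 12*f (I(f, c) = (3*(1 + 3))*f + 9 = (3*4)*f + 9 = 12*f + 9 = 9 + 12*f)
I(-37, -28)*(-8) = (9 + 12*(-37))*(-8) = (9 - 444)*(-8) = -435*(-8) = 3480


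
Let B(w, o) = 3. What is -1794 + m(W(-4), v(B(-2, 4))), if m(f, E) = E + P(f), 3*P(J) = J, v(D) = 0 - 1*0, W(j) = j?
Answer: -5386/3 ≈ -1795.3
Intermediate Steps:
v(D) = 0 (v(D) = 0 + 0 = 0)
P(J) = J/3
m(f, E) = E + f/3
-1794 + m(W(-4), v(B(-2, 4))) = -1794 + (0 + (⅓)*(-4)) = -1794 + (0 - 4/3) = -1794 - 4/3 = -5386/3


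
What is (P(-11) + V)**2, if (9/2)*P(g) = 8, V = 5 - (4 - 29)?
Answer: 81796/81 ≈ 1009.8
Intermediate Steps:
V = 30 (V = 5 - 1*(-25) = 5 + 25 = 30)
P(g) = 16/9 (P(g) = (2/9)*8 = 16/9)
(P(-11) + V)**2 = (16/9 + 30)**2 = (286/9)**2 = 81796/81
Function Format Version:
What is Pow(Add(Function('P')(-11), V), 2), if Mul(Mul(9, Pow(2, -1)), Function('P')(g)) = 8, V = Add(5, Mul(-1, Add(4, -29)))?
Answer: Rational(81796, 81) ≈ 1009.8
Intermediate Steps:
V = 30 (V = Add(5, Mul(-1, -25)) = Add(5, 25) = 30)
Function('P')(g) = Rational(16, 9) (Function('P')(g) = Mul(Rational(2, 9), 8) = Rational(16, 9))
Pow(Add(Function('P')(-11), V), 2) = Pow(Add(Rational(16, 9), 30), 2) = Pow(Rational(286, 9), 2) = Rational(81796, 81)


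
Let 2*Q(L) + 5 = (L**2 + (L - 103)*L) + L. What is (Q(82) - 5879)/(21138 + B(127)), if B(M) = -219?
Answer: -6679/41838 ≈ -0.15964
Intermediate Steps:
Q(L) = -5/2 + L/2 + L**2/2 + L*(-103 + L)/2 (Q(L) = -5/2 + ((L**2 + (L - 103)*L) + L)/2 = -5/2 + ((L**2 + (-103 + L)*L) + L)/2 = -5/2 + ((L**2 + L*(-103 + L)) + L)/2 = -5/2 + (L + L**2 + L*(-103 + L))/2 = -5/2 + (L/2 + L**2/2 + L*(-103 + L)/2) = -5/2 + L/2 + L**2/2 + L*(-103 + L)/2)
(Q(82) - 5879)/(21138 + B(127)) = ((-5/2 + 82**2 - 51*82) - 5879)/(21138 - 219) = ((-5/2 + 6724 - 4182) - 5879)/20919 = (5079/2 - 5879)*(1/20919) = -6679/2*1/20919 = -6679/41838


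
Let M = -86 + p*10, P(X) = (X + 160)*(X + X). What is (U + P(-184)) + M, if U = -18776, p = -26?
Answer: -10290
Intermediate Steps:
P(X) = 2*X*(160 + X) (P(X) = (160 + X)*(2*X) = 2*X*(160 + X))
M = -346 (M = -86 - 26*10 = -86 - 260 = -346)
(U + P(-184)) + M = (-18776 + 2*(-184)*(160 - 184)) - 346 = (-18776 + 2*(-184)*(-24)) - 346 = (-18776 + 8832) - 346 = -9944 - 346 = -10290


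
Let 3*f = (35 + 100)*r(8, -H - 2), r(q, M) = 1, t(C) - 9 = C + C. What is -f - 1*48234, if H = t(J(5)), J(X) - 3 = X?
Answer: -48279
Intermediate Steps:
J(X) = 3 + X
t(C) = 9 + 2*C (t(C) = 9 + (C + C) = 9 + 2*C)
H = 25 (H = 9 + 2*(3 + 5) = 9 + 2*8 = 9 + 16 = 25)
f = 45 (f = ((35 + 100)*1)/3 = (135*1)/3 = (⅓)*135 = 45)
-f - 1*48234 = -1*45 - 1*48234 = -45 - 48234 = -48279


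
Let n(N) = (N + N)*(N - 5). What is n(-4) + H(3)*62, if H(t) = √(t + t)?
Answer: 72 + 62*√6 ≈ 223.87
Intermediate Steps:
H(t) = √2*√t (H(t) = √(2*t) = √2*√t)
n(N) = 2*N*(-5 + N) (n(N) = (2*N)*(-5 + N) = 2*N*(-5 + N))
n(-4) + H(3)*62 = 2*(-4)*(-5 - 4) + (√2*√3)*62 = 2*(-4)*(-9) + √6*62 = 72 + 62*√6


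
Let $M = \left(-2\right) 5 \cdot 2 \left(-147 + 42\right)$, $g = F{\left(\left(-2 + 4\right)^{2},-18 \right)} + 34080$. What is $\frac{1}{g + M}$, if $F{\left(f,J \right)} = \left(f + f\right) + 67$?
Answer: $\frac{1}{36255} \approx 2.7582 \cdot 10^{-5}$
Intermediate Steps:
$F{\left(f,J \right)} = 67 + 2 f$ ($F{\left(f,J \right)} = 2 f + 67 = 67 + 2 f$)
$g = 34155$ ($g = \left(67 + 2 \left(-2 + 4\right)^{2}\right) + 34080 = \left(67 + 2 \cdot 2^{2}\right) + 34080 = \left(67 + 2 \cdot 4\right) + 34080 = \left(67 + 8\right) + 34080 = 75 + 34080 = 34155$)
$M = 2100$ ($M = \left(-10\right) 2 \left(-105\right) = \left(-20\right) \left(-105\right) = 2100$)
$\frac{1}{g + M} = \frac{1}{34155 + 2100} = \frac{1}{36255}$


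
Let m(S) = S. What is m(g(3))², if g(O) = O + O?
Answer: 36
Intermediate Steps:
g(O) = 2*O
m(g(3))² = (2*3)² = 6² = 36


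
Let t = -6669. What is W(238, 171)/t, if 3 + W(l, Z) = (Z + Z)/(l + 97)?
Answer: 17/57285 ≈ 0.00029676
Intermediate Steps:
W(l, Z) = -3 + 2*Z/(97 + l) (W(l, Z) = -3 + (Z + Z)/(l + 97) = -3 + (2*Z)/(97 + l) = -3 + 2*Z/(97 + l))
W(238, 171)/t = ((-291 - 3*238 + 2*171)/(97 + 238))/(-6669) = ((-291 - 714 + 342)/335)*(-1/6669) = ((1/335)*(-663))*(-1/6669) = -663/335*(-1/6669) = 17/57285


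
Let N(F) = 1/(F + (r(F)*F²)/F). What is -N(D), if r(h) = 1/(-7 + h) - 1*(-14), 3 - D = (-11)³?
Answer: -1327/26554604 ≈ -4.9972e-5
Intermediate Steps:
D = 1334 (D = 3 - 1*(-11)³ = 3 - 1*(-1331) = 3 + 1331 = 1334)
r(h) = 14 + 1/(-7 + h) (r(h) = 1/(-7 + h) + 14 = 14 + 1/(-7 + h))
N(F) = 1/(F + F*(-97 + 14*F)/(-7 + F)) (N(F) = 1/(F + (((-97 + 14*F)/(-7 + F))*F²)/F) = 1/(F + (F²*(-97 + 14*F)/(-7 + F))/F) = 1/(F + F*(-97 + 14*F)/(-7 + F)))
-N(D) = -(-7 + 1334)/(1334*(-104 + 15*1334)) = -1327/(1334*(-104 + 20010)) = -1327/(1334*19906) = -1*1327/26554604 = -1327/26554604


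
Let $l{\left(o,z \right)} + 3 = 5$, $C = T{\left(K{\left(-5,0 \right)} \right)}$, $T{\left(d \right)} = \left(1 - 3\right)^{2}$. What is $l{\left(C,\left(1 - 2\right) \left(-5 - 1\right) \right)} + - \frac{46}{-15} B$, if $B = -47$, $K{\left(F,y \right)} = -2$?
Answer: $- \frac{2132}{15} \approx -142.13$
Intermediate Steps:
$T{\left(d \right)} = 4$ ($T{\left(d \right)} = \left(-2\right)^{2} = 4$)
$C = 4$
$l{\left(o,z \right)} = 2$ ($l{\left(o,z \right)} = -3 + 5 = 2$)
$l{\left(C,\left(1 - 2\right) \left(-5 - 1\right) \right)} + - \frac{46}{-15} B = 2 + - \frac{46}{-15} \left(-47\right) = 2 + \left(-46\right) \left(- \frac{1}{15}\right) \left(-47\right) = 2 + \frac{46}{15} \left(-47\right) = 2 - \frac{2162}{15} = - \frac{2132}{15}$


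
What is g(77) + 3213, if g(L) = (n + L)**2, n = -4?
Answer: 8542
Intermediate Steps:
g(L) = (-4 + L)**2
g(77) + 3213 = (-4 + 77)**2 + 3213 = 73**2 + 3213 = 5329 + 3213 = 8542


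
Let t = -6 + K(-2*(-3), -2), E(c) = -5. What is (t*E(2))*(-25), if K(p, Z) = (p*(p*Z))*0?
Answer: -750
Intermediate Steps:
K(p, Z) = 0 (K(p, Z) = (p*(Z*p))*0 = (Z*p²)*0 = 0)
t = -6 (t = -6 + 0 = -6)
(t*E(2))*(-25) = -6*(-5)*(-25) = 30*(-25) = -750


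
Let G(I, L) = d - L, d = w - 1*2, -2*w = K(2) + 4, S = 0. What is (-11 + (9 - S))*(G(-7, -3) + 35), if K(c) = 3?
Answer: -65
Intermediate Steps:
w = -7/2 (w = -(3 + 4)/2 = -1/2*7 = -7/2 ≈ -3.5000)
d = -11/2 (d = -7/2 - 1*2 = -7/2 - 2 = -11/2 ≈ -5.5000)
G(I, L) = -11/2 - L
(-11 + (9 - S))*(G(-7, -3) + 35) = (-11 + (9 - 1*0))*((-11/2 - 1*(-3)) + 35) = (-11 + (9 + 0))*((-11/2 + 3) + 35) = (-11 + 9)*(-5/2 + 35) = -2*65/2 = -65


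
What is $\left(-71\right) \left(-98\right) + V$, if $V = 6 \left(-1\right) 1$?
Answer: $6952$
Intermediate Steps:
$V = -6$ ($V = \left(-6\right) 1 = -6$)
$\left(-71\right) \left(-98\right) + V = \left(-71\right) \left(-98\right) - 6 = 6958 - 6 = 6952$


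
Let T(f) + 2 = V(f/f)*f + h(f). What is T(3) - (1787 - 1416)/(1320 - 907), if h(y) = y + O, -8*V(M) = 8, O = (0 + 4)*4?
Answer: 773/59 ≈ 13.102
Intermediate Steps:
O = 16 (O = 4*4 = 16)
V(M) = -1 (V(M) = -⅛*8 = -1)
h(y) = 16 + y (h(y) = y + 16 = 16 + y)
T(f) = 14 (T(f) = -2 + (-f + (16 + f)) = -2 + 16 = 14)
T(3) - (1787 - 1416)/(1320 - 907) = 14 - (1787 - 1416)/(1320 - 907) = 14 - 371/413 = 14 - 1*53/59 = 14 - 53/59 = 773/59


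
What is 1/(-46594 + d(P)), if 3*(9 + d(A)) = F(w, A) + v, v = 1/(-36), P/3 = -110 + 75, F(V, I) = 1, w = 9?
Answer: -108/5033089 ≈ -2.1458e-5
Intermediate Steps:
P = -105 (P = 3*(-110 + 75) = 3*(-35) = -105)
v = -1/36 ≈ -0.027778
d(A) = -937/108 (d(A) = -9 + (1 - 1/36)/3 = -9 + (⅓)*(35/36) = -9 + 35/108 = -937/108)
1/(-46594 + d(P)) = 1/(-46594 - 937/108) = 1/(-5033089/108) = -108/5033089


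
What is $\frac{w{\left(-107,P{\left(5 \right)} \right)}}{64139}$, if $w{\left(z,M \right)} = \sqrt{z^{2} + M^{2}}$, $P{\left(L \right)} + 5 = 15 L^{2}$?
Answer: $\frac{\sqrt{148349}}{64139} \approx 0.0060051$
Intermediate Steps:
$P{\left(L \right)} = -5 + 15 L^{2}$
$w{\left(z,M \right)} = \sqrt{M^{2} + z^{2}}$
$\frac{w{\left(-107,P{\left(5 \right)} \right)}}{64139} = \frac{\sqrt{\left(-5 + 15 \cdot 5^{2}\right)^{2} + \left(-107\right)^{2}}}{64139} = \sqrt{\left(-5 + 15 \cdot 25\right)^{2} + 11449} \cdot \frac{1}{64139} = \sqrt{\left(-5 + 375\right)^{2} + 11449} \cdot \frac{1}{64139} = \sqrt{370^{2} + 11449} \cdot \frac{1}{64139} = \sqrt{136900 + 11449} \cdot \frac{1}{64139} = \sqrt{148349} \cdot \frac{1}{64139} = \frac{\sqrt{148349}}{64139}$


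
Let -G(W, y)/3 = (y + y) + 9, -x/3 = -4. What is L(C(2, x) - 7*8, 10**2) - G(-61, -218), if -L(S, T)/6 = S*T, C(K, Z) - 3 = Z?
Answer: 23319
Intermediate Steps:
x = 12 (x = -3*(-4) = 12)
C(K, Z) = 3 + Z
G(W, y) = -27 - 6*y (G(W, y) = -3*((y + y) + 9) = -3*(2*y + 9) = -3*(9 + 2*y) = -27 - 6*y)
L(S, T) = -6*S*T
L(C(2, x) - 7*8, 10**2) - G(-61, -218) = -6*((3 + 12) - 7*8)*10**2 - (-27 - 6*(-218)) = -6*(15 - 56)*100 - (-27 + 1308) = -6*(-41)*100 - 1*1281 = 24600 - 1281 = 23319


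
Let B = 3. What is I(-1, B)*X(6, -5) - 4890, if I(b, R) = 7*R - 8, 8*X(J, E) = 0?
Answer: -4890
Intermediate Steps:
X(J, E) = 0 (X(J, E) = (⅛)*0 = 0)
I(b, R) = -8 + 7*R
I(-1, B)*X(6, -5) - 4890 = (-8 + 7*3)*0 - 4890 = (-8 + 21)*0 - 4890 = 13*0 - 4890 = 0 - 4890 = -4890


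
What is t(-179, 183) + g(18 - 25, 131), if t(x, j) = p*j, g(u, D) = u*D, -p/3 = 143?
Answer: -79424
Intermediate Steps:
p = -429 (p = -3*143 = -429)
g(u, D) = D*u
t(x, j) = -429*j
t(-179, 183) + g(18 - 25, 131) = -429*183 + 131*(18 - 25) = -78507 + 131*(-7) = -78507 - 917 = -79424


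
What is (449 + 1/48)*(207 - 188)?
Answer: 409507/48 ≈ 8531.4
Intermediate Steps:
(449 + 1/48)*(207 - 188) = (449 + 1/48)*19 = (21553/48)*19 = 409507/48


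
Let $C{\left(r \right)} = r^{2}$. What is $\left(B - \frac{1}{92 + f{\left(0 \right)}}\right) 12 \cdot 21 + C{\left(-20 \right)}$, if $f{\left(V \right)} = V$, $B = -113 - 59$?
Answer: $- \frac{987775}{23} \approx -42947.0$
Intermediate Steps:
$B = -172$ ($B = -113 - 59 = -172$)
$\left(B - \frac{1}{92 + f{\left(0 \right)}}\right) 12 \cdot 21 + C{\left(-20 \right)} = \left(-172 - \frac{1}{92 + 0}\right) 12 \cdot 21 + \left(-20\right)^{2} = \left(-172 - \frac{1}{92}\right) 252 + 400 = \left(- \frac{15825}{92}\right) 252 + 400 = - \frac{996975}{23} + 400 = - \frac{987775}{23}$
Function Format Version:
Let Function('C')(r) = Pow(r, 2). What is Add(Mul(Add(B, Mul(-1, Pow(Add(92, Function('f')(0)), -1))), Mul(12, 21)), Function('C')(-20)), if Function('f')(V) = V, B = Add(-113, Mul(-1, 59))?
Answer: Rational(-987775, 23) ≈ -42947.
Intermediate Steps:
B = -172 (B = Add(-113, -59) = -172)
Add(Mul(Add(B, Mul(-1, Pow(Add(92, Function('f')(0)), -1))), Mul(12, 21)), Function('C')(-20)) = Add(Mul(Add(-172, Mul(-1, Pow(Add(92, 0), -1))), Mul(12, 21)), Pow(-20, 2)) = Add(Mul(Add(-172, Mul(-1, Pow(92, -1))), 252), 400) = Add(Mul(Add(-172, Mul(-1, Rational(1, 92))), 252), 400) = Add(Mul(Add(-172, Rational(-1, 92)), 252), 400) = Add(Mul(Rational(-15825, 92), 252), 400) = Add(Rational(-996975, 23), 400) = Rational(-987775, 23)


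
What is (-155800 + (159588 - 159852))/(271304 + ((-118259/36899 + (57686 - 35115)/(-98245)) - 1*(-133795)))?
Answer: -565754200884320/1468529051155461 ≈ -0.38525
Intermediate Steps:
(-155800 + (159588 - 159852))/(271304 + ((-118259/36899 + (57686 - 35115)/(-98245)) - 1*(-133795))) = (-155800 - 264)/(271304 + ((-118259*1/36899 + 22571*(-1/98245)) + 133795)) = -156064/(271304 + ((-118259/36899 - 22571/98245) + 133795)) = -156064/(271304 + (-12451202784/3625142255 + 133795)) = -156064/(271304 + 485013456804941/3625142255) = -156064/1468529051155461/3625142255 = -156064*3625142255/1468529051155461 = -565754200884320/1468529051155461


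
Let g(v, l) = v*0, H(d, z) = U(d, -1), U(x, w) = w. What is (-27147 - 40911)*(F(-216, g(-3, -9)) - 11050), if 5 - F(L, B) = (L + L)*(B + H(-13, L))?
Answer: 781101666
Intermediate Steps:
H(d, z) = -1
g(v, l) = 0
F(L, B) = 5 - 2*L*(-1 + B) (F(L, B) = 5 - (L + L)*(B - 1) = 5 - 2*L*(-1 + B))
(-27147 - 40911)*(F(-216, g(-3, -9)) - 11050) = (-27147 - 40911)*((5 + 2*(-216) - 2*0*(-216)) - 11050) = -68058*((5 - 432 + 0) - 11050) = -68058*(-427 - 11050) = -68058*(-11477) = 781101666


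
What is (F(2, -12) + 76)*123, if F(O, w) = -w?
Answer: 10824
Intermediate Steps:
(F(2, -12) + 76)*123 = (-1*(-12) + 76)*123 = (12 + 76)*123 = 88*123 = 10824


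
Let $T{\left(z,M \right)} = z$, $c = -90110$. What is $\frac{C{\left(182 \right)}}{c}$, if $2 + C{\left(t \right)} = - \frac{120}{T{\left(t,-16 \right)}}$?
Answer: $\frac{121}{4100005} \approx 2.9512 \cdot 10^{-5}$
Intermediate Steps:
$C{\left(t \right)} = -2 - \frac{120}{t}$
$\frac{C{\left(182 \right)}}{c} = \frac{-2 - \frac{120}{182}}{-90110} = \left(-2 - \frac{60}{91}\right) \left(- \frac{1}{90110}\right) = \left(- \frac{242}{91}\right) \left(- \frac{1}{90110}\right) = \frac{121}{4100005}$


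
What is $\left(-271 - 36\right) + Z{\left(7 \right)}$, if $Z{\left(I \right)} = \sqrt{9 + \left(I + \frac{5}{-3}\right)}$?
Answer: $-307 + \frac{\sqrt{129}}{3} \approx -303.21$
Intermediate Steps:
$Z{\left(I \right)} = \sqrt{\frac{22}{3} + I}$ ($Z{\left(I \right)} = \sqrt{9 + \left(I + 5 \left(- \frac{1}{3}\right)\right)} = \sqrt{9 + \left(I - \frac{5}{3}\right)} = \sqrt{9 + \left(- \frac{5}{3} + I\right)} = \sqrt{\frac{22}{3} + I}$)
$\left(-271 - 36\right) + Z{\left(7 \right)} = \left(-271 - 36\right) + \frac{\sqrt{66 + 9 \cdot 7}}{3} = -307 + \frac{\sqrt{66 + 63}}{3} = -307 + \frac{\sqrt{129}}{3}$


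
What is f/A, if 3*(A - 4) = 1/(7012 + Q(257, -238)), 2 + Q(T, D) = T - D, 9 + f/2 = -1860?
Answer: -84161070/90061 ≈ -934.49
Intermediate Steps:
f = -3738 (f = -18 + 2*(-1860) = -18 - 3720 = -3738)
Q(T, D) = -2 + T - D (Q(T, D) = -2 + (T - D) = -2 + T - D)
A = 90061/22515 (A = 4 + 1/(3*(7012 + (-2 + 257 - 1*(-238)))) = 4 + 1/(3*(7012 + (-2 + 257 + 238))) = 4 + 1/(3*(7012 + 493)) = 4 + (⅓)/7505 = 4 + (⅓)*(1/7505) = 4 + 1/22515 = 90061/22515 ≈ 4.0000)
f/A = -3738/90061/22515 = -3738*22515/90061 = -84161070/90061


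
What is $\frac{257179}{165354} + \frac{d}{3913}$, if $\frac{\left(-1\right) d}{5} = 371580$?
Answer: $- \frac{6249078677}{13204698} \approx -473.25$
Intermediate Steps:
$d = -1857900$ ($d = \left(-5\right) 371580 = -1857900$)
$\frac{257179}{165354} + \frac{d}{3913} = \frac{257179}{165354} - \frac{1857900}{3913} = - \frac{6249078677}{13204698}$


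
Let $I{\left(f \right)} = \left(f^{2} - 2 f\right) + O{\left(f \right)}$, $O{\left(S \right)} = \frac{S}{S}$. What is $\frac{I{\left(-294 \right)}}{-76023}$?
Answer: $- \frac{87025}{76023} \approx -1.1447$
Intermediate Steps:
$O{\left(S \right)} = 1$
$I{\left(f \right)} = 1 + f^{2} - 2 f$ ($I{\left(f \right)} = \left(f^{2} - 2 f\right) + 1 = 1 + f^{2} - 2 f$)
$\frac{I{\left(-294 \right)}}{-76023} = \frac{1 + \left(-294\right)^{2} - -588}{-76023} = \left(1 + 86436 + 588\right) \left(- \frac{1}{76023}\right) = 87025 \left(- \frac{1}{76023}\right) = - \frac{87025}{76023}$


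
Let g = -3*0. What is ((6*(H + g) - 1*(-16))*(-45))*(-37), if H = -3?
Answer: -3330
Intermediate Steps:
g = 0
((6*(H + g) - 1*(-16))*(-45))*(-37) = ((6*(-3 + 0) - 1*(-16))*(-45))*(-37) = ((6*(-3) + 16)*(-45))*(-37) = ((-18 + 16)*(-45))*(-37) = -2*(-45)*(-37) = 90*(-37) = -3330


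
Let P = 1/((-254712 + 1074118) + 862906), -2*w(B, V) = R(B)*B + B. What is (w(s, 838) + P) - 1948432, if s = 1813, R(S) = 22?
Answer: -3312945898827/1682312 ≈ -1.9693e+6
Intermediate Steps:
w(B, V) = -23*B/2 (w(B, V) = -(22*B + B)/2 = -23*B/2)
P = 1/1682312 (P = 1/(819406 + 862906) = 1/1682312 ≈ 5.9442e-7)
(w(s, 838) + P) - 1948432 = (-23/2*1813 + 1/1682312) - 1948432 = (-41699/2 + 1/1682312) - 1948432 = -35075364043/1682312 - 1948432 = -3312945898827/1682312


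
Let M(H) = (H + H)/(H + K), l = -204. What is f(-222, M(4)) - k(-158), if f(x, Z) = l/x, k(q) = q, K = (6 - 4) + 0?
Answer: 5880/37 ≈ 158.92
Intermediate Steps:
K = 2 (K = 2 + 0 = 2)
M(H) = 2*H/(2 + H) (M(H) = (H + H)/(H + 2) = (2*H)/(2 + H) = 2*H/(2 + H))
f(x, Z) = -204/x
f(-222, M(4)) - k(-158) = -204/(-222) - 1*(-158) = -204*(-1/222) + 158 = 34/37 + 158 = 5880/37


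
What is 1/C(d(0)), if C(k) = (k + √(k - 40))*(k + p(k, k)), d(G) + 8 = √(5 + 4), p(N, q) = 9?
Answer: -1/56 - 3*I*√5/280 ≈ -0.017857 - 0.023958*I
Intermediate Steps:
d(G) = -5 (d(G) = -8 + √(5 + 4) = -8 + √9 = -8 + 3 = -5)
C(k) = (9 + k)*(k + √(-40 + k)) (C(k) = (k + √(k - 40))*(k + 9) = (k + √(-40 + k))*(9 + k) = (9 + k)*(k + √(-40 + k)))
1/C(d(0)) = 1/((-5)² + 9*(-5) + 9*√(-40 - 5) - 5*√(-40 - 5)) = 1/(25 - 45 + 9*√(-45) - 15*I*√5) = 1/(25 - 45 + 9*(3*I*√5) - 15*I*√5) = 1/(25 - 45 + 27*I*√5 - 15*I*√5) = 1/(-20 + 12*I*√5)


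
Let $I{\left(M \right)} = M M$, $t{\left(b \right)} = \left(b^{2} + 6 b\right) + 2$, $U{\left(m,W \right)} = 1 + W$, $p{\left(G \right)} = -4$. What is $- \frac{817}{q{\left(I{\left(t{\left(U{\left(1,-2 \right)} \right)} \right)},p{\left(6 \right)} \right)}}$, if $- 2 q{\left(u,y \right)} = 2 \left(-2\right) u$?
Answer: $- \frac{817}{18} \approx -45.389$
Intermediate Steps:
$t{\left(b \right)} = 2 + b^{2} + 6 b$
$I{\left(M \right)} = M^{2}$
$q{\left(u,y \right)} = 2 u$ ($q{\left(u,y \right)} = - \frac{2 \left(-2\right) u}{2} = - \frac{\left(-4\right) u}{2} = 2 u$)
$- \frac{817}{q{\left(I{\left(t{\left(U{\left(1,-2 \right)} \right)} \right)},p{\left(6 \right)} \right)}} = - \frac{817}{2 \left(2 + \left(1 - 2\right)^{2} + 6 \left(1 - 2\right)\right)^{2}} = - \frac{817}{2 \left(2 + \left(-1\right)^{2} + 6 \left(-1\right)\right)^{2}} = - \frac{817}{2 \left(2 + 1 - 6\right)^{2}} = - \frac{817}{2 \left(-3\right)^{2}} = - \frac{817}{2 \cdot 9} = - \frac{817}{18}$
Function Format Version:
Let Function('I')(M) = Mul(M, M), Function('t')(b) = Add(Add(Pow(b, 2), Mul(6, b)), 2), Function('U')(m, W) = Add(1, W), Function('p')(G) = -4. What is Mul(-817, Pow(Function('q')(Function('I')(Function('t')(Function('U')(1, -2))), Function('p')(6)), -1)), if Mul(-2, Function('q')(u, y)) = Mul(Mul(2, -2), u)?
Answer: Rational(-817, 18) ≈ -45.389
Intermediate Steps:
Function('t')(b) = Add(2, Pow(b, 2), Mul(6, b))
Function('I')(M) = Pow(M, 2)
Function('q')(u, y) = Mul(2, u) (Function('q')(u, y) = Mul(Rational(-1, 2), Mul(Mul(2, -2), u)) = Mul(Rational(-1, 2), Mul(-4, u)) = Mul(2, u))
Mul(-817, Pow(Function('q')(Function('I')(Function('t')(Function('U')(1, -2))), Function('p')(6)), -1)) = Mul(-817, Pow(Mul(2, Pow(Add(2, Pow(Add(1, -2), 2), Mul(6, Add(1, -2))), 2)), -1)) = Mul(-817, Pow(Mul(2, Pow(Add(2, Pow(-1, 2), Mul(6, -1)), 2)), -1)) = Mul(-817, Pow(Mul(2, Pow(Add(2, 1, -6), 2)), -1)) = Mul(-817, Pow(Mul(2, Pow(-3, 2)), -1)) = Mul(-817, Pow(Mul(2, 9), -1)) = Mul(-817, Pow(18, -1)) = Mul(-817, Rational(1, 18)) = Rational(-817, 18)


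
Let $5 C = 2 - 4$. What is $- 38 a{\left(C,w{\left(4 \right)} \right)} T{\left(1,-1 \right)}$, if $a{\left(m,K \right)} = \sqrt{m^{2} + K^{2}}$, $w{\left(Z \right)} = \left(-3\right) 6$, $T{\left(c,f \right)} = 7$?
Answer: $- \frac{532 \sqrt{2026}}{5} \approx -4789.2$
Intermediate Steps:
$w{\left(Z \right)} = -18$
$C = - \frac{2}{5}$ ($C = \frac{2 - 4}{5} = \frac{1}{5} \left(-2\right) = - \frac{2}{5} \approx -0.4$)
$a{\left(m,K \right)} = \sqrt{K^{2} + m^{2}}$
$- 38 a{\left(C,w{\left(4 \right)} \right)} T{\left(1,-1 \right)} = - 38 \sqrt{\left(-18\right)^{2} + \left(- \frac{2}{5}\right)^{2}} \cdot 7 = - 38 \sqrt{324 + \frac{4}{25}} \cdot 7 = - 38 \sqrt{\frac{8104}{25}} \cdot 7 = - 38 \frac{2 \sqrt{2026}}{5} \cdot 7 = - \frac{76 \sqrt{2026}}{5} \cdot 7 = - \frac{532 \sqrt{2026}}{5}$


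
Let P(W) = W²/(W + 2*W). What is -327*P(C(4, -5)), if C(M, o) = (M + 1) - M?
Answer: -109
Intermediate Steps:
C(M, o) = 1 (C(M, o) = (1 + M) - M = 1)
P(W) = W/3 (P(W) = W²/((3*W)) = (1/(3*W))*W² = W/3)
-327*P(C(4, -5)) = -109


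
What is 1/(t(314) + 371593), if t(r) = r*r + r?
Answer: 1/470503 ≈ 2.1254e-6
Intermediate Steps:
t(r) = r + r**2 (t(r) = r**2 + r = r + r**2)
1/(t(314) + 371593) = 1/(314*(1 + 314) + 371593) = 1/(314*315 + 371593) = 1/(98910 + 371593) = 1/470503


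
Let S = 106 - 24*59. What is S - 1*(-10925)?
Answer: 9615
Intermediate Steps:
S = -1310 (S = 106 - 1416 = -1310)
S - 1*(-10925) = -1310 - 1*(-10925) = -1310 + 10925 = 9615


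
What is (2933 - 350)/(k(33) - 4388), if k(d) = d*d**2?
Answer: 369/4507 ≈ 0.081873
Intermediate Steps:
k(d) = d**3
(2933 - 350)/(k(33) - 4388) = (2933 - 350)/(33**3 - 4388) = 2583/(35937 - 4388) = 2583/31549 = 2583*(1/31549) = 369/4507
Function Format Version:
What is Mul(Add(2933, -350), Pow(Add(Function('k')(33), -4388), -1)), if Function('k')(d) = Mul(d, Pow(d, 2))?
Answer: Rational(369, 4507) ≈ 0.081873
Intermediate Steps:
Function('k')(d) = Pow(d, 3)
Mul(Add(2933, -350), Pow(Add(Function('k')(33), -4388), -1)) = Mul(Add(2933, -350), Pow(Add(Pow(33, 3), -4388), -1)) = Mul(2583, Pow(Add(35937, -4388), -1)) = Mul(2583, Pow(31549, -1)) = Mul(2583, Rational(1, 31549)) = Rational(369, 4507)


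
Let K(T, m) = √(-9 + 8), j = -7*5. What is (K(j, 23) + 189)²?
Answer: (189 + I)² ≈ 35720.0 + 378.0*I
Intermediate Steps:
j = -35
K(T, m) = I (K(T, m) = √(-1) = I)
(K(j, 23) + 189)² = (I + 189)² = (189 + I)²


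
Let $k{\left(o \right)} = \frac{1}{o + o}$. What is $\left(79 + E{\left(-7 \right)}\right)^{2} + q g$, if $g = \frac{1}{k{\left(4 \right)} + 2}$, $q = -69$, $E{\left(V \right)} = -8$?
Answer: $\frac{85145}{17} \approx 5008.5$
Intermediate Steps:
$k{\left(o \right)} = \frac{1}{2 o}$
$g = \frac{8}{17}$ ($g = \frac{1}{\frac{1}{2 \cdot 4} + 2} = \frac{1}{\frac{1}{2} \cdot \frac{1}{4} + 2} = \frac{1}{\frac{1}{8} + 2} = \frac{1}{\frac{17}{8}} = \frac{8}{17} \approx 0.47059$)
$\left(79 + E{\left(-7 \right)}\right)^{2} + q g = \left(79 - 8\right)^{2} - \frac{552}{17} = 71^{2} - \frac{552}{17} = 5041 - \frac{552}{17} = \frac{85145}{17}$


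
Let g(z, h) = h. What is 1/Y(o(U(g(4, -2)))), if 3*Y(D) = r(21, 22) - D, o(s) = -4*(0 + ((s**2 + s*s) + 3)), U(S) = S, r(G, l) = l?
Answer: 1/22 ≈ 0.045455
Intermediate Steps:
o(s) = -12 - 8*s**2 (o(s) = -4*(0 + ((s**2 + s**2) + 3)) = -4*(0 + (2*s**2 + 3)) = -4*(0 + (3 + 2*s**2)) = -4*(3 + 2*s**2) = -12 - 8*s**2)
Y(D) = 22/3 - D/3 (Y(D) = (22 - D)/3 = 22/3 - D/3)
1/Y(o(U(g(4, -2)))) = 1/(22/3 - (-12 - 8*(-2)**2)/3) = 1/(22/3 - (-12 - 8*4)/3) = 1/(22/3 - (-12 - 32)/3) = 1/(22/3 - 1/3*(-44)) = 1/(22/3 + 44/3) = 1/22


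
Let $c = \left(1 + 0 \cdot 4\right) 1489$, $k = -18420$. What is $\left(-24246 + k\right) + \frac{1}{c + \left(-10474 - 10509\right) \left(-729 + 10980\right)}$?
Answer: $- \frac{9177253680505}{215095244} \approx -42666.0$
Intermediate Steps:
$c = 1489$ ($c = \left(1 + 0\right) 1489 = 1 \cdot 1489 = 1489$)
$\left(-24246 + k\right) + \frac{1}{c + \left(-10474 - 10509\right) \left(-729 + 10980\right)} = \left(-24246 - 18420\right) + \frac{1}{1489 + \left(-10474 - 10509\right) \left(-729 + 10980\right)} = -42666 + \frac{1}{1489 - 215096733} = -42666 + \frac{1}{-215095244} = -42666 - \frac{1}{215095244} = - \frac{9177253680505}{215095244}$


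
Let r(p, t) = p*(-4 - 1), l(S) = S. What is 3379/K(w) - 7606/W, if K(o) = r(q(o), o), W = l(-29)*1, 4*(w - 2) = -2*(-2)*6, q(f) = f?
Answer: 206249/1160 ≈ 177.80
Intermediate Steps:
w = 8 (w = 2 + (-2*(-2)*6)/4 = 2 + (4*6)/4 = 2 + (¼)*24 = 2 + 6 = 8)
W = -29 (W = -29*1 = -29)
r(p, t) = -5*p (r(p, t) = p*(-5) = -5*p)
K(o) = -5*o
3379/K(w) - 7606/W = 3379/((-5*8)) - 7606/(-29) = 3379/(-40) - 7606*(-1/29) = 3379*(-1/40) + 7606/29 = -3379/40 + 7606/29 = 206249/1160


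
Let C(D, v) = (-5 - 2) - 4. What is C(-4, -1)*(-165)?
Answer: 1815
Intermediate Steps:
C(D, v) = -11 (C(D, v) = -7 - 4 = -11)
C(-4, -1)*(-165) = -11*(-165) = 1815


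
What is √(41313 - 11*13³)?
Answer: √17146 ≈ 130.94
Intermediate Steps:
√(41313 - 11*13³) = √(41313 - 11*2197) = √(41313 - 24167) = √17146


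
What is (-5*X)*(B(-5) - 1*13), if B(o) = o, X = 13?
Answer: 1170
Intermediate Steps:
(-5*X)*(B(-5) - 1*13) = (-5*13)*(-5 - 1*13) = -65*(-5 - 13) = -65*(-18) = 1170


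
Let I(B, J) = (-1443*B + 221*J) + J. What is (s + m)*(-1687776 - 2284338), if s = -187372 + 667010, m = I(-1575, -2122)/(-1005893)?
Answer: -1916396865377776602/1005893 ≈ -1.9052e+12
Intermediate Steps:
I(B, J) = -1443*B + 222*J
m = -1801641/1005893 (m = (-1443*(-1575) + 222*(-2122))/(-1005893) = (2272725 - 471084)*(-1/1005893) = 1801641*(-1/1005893) = -1801641/1005893 ≈ -1.7911)
s = 479638
(s + m)*(-1687776 - 2284338) = (479638 - 1801641/1005893)*(-1687776 - 2284338) = (482462705093/1005893)*(-3972114) = -1916396865377776602/1005893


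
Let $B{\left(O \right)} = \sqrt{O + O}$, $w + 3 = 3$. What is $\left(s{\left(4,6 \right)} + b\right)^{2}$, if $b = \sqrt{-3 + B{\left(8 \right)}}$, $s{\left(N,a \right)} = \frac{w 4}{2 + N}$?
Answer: $1$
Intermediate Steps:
$w = 0$ ($w = -3 + 3 = 0$)
$B{\left(O \right)} = \sqrt{2} \sqrt{O}$ ($B{\left(O \right)} = \sqrt{2 O} = \sqrt{2} \sqrt{O}$)
$s{\left(N,a \right)} = 0$ ($s{\left(N,a \right)} = \frac{0 \cdot 4}{2 + N} = \frac{0}{2 + N} = 0$)
$b = 1$ ($b = \sqrt{-3 + \sqrt{2} \sqrt{8}} = \sqrt{-3 + \sqrt{2} \cdot 2 \sqrt{2}} = \sqrt{-3 + 4} = \sqrt{1} = 1$)
$\left(s{\left(4,6 \right)} + b\right)^{2} = \left(0 + 1\right)^{2} = 1^{2} = 1$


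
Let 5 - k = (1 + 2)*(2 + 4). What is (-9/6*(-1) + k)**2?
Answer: 529/4 ≈ 132.25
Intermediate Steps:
k = -13 (k = 5 - (1 + 2)*(2 + 4) = 5 - 3*6 = 5 - 1*18 = 5 - 18 = -13)
(-9/6*(-1) + k)**2 = (-9/6*(-1) - 13)**2 = (-9*1/6*(-1) - 13)**2 = (-3/2*(-1) - 13)**2 = (3/2 - 13)**2 = (-23/2)**2 = 529/4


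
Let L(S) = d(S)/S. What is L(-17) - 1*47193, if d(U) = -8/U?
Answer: -13638785/289 ≈ -47193.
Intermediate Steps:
L(S) = -8/S² (L(S) = (-8/S)/S = -8/S²)
L(-17) - 1*47193 = -8/(-17)² - 1*47193 = -8*1/289 - 47193 = -8/289 - 47193 = -13638785/289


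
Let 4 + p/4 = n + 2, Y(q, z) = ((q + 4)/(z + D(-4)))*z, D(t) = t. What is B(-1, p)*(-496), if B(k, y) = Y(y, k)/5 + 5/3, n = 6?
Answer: -18352/15 ≈ -1223.5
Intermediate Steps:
Y(q, z) = z*(4 + q)/(-4 + z) (Y(q, z) = ((q + 4)/(z - 4))*z = ((4 + q)/(-4 + z))*z = z*(4 + q)/(-4 + z))
p = 16 (p = -16 + 4*(6 + 2) = -16 + 4*8 = -16 + 32 = 16)
B(k, y) = 5/3 + k*(4 + y)/(5*(-4 + k)) (B(k, y) = (k*(4 + y)/(-4 + k))/5 + 5/3 = (k*(4 + y)/(-4 + k))*(⅕) + 5*(⅓) = k*(4 + y)/(5*(-4 + k)) + 5/3 = 5/3 + k*(4 + y)/(5*(-4 + k)))
B(-1, p)*(-496) = ((-100 + 37*(-1) + 3*(-1)*16)/(15*(-4 - 1)))*(-496) = ((1/15)*(-100 - 37 - 48)/(-5))*(-496) = ((1/15)*(-⅕)*(-185))*(-496) = (37/15)*(-496) = -18352/15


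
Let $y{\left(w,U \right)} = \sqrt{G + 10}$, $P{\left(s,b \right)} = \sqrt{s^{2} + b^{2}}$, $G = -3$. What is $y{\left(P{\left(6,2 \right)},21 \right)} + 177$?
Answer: $177 + \sqrt{7} \approx 179.65$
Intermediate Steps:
$P{\left(s,b \right)} = \sqrt{b^{2} + s^{2}}$
$y{\left(w,U \right)} = \sqrt{7}$ ($y{\left(w,U \right)} = \sqrt{-3 + 10} = \sqrt{7}$)
$y{\left(P{\left(6,2 \right)},21 \right)} + 177 = \sqrt{7} + 177 = 177 + \sqrt{7}$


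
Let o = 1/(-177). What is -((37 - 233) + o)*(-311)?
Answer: -10789523/177 ≈ -60958.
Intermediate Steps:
o = -1/177 ≈ -0.0056497
-((37 - 233) + o)*(-311) = -((37 - 233) - 1/177)*(-311) = -(-196 - 1/177)*(-311) = -(-34693)*(-311)/177 = -1*10789523/177 = -10789523/177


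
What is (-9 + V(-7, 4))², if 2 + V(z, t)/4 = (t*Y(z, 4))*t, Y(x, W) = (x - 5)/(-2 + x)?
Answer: 42025/9 ≈ 4669.4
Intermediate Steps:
Y(x, W) = (-5 + x)/(-2 + x)
V(z, t) = -8 + 4*t²*(-5 + z)/(-2 + z) (V(z, t) = -8 + 4*((t*((-5 + z)/(-2 + z)))*t) = -8 + 4*((t*(-5 + z)/(-2 + z))*t) = -8 + 4*(t²*(-5 + z)/(-2 + z)) = -8 + 4*t²*(-5 + z)/(-2 + z))
(-9 + V(-7, 4))² = (-9 + 4*(4 - 2*(-7) + 4²*(-5 - 7))/(-2 - 7))² = (-9 + 4*(4 + 14 + 16*(-12))/(-9))² = (-9 + 4*(-⅑)*(4 + 14 - 192))² = (-9 + 4*(-⅑)*(-174))² = (-9 + 232/3)² = (205/3)² = 42025/9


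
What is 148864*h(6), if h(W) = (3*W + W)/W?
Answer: 595456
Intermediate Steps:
h(W) = 4 (h(W) = (4*W)/W = 4)
148864*h(6) = 148864*4 = 595456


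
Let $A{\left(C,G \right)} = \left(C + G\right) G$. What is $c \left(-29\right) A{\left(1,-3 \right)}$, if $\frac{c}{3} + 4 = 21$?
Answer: $-8874$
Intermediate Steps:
$c = 51$ ($c = -12 + 3 \cdot 21 = -12 + 63 = 51$)
$A{\left(C,G \right)} = G \left(C + G\right)$
$c \left(-29\right) A{\left(1,-3 \right)} = 51 \left(-29\right) \left(- 3 \left(1 - 3\right)\right) = - 1479 \left(\left(-3\right) \left(-2\right)\right) = \left(-1479\right) 6 = -8874$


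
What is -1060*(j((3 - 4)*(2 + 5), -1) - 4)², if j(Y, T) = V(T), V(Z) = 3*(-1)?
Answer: -51940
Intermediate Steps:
V(Z) = -3
j(Y, T) = -3
-1060*(j((3 - 4)*(2 + 5), -1) - 4)² = -1060*(-3 - 4)² = -1060*(-7)² = -1060*49 = -51940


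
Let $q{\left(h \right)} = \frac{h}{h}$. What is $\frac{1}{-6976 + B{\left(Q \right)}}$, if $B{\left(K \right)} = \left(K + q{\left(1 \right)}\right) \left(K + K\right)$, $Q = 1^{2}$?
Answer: $- \frac{1}{6972} \approx -0.00014343$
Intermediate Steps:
$Q = 1$
$q{\left(h \right)} = 1$
$B{\left(K \right)} = 2 K \left(1 + K\right)$ ($B{\left(K \right)} = \left(K + 1\right) \left(K + K\right) = \left(1 + K\right) 2 K = 2 K \left(1 + K\right)$)
$\frac{1}{-6976 + B{\left(Q \right)}} = \frac{1}{-6976 + 2 \cdot 1 \left(1 + 1\right)} = \frac{1}{-6976 + 2 \cdot 1 \cdot 2} = \frac{1}{-6976 + 4} = \frac{1}{-6972} = - \frac{1}{6972}$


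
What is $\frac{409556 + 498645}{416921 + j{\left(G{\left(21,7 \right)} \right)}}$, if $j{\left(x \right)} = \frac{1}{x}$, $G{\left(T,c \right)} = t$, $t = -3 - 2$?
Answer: $\frac{4541005}{2084604} \approx 2.1784$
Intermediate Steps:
$t = -5$ ($t = -3 - 2 = -5$)
$G{\left(T,c \right)} = -5$
$\frac{409556 + 498645}{416921 + j{\left(G{\left(21,7 \right)} \right)}} = \frac{409556 + 498645}{416921 + \frac{1}{-5}} = \frac{908201}{416921 - \frac{1}{5}} = \frac{908201}{\frac{2084604}{5}} = 908201 \cdot \frac{5}{2084604} = \frac{4541005}{2084604}$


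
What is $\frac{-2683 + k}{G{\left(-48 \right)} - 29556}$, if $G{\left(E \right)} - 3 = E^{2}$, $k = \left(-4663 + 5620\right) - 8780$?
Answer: $\frac{3502}{9083} \approx 0.38556$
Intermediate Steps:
$k = -7823$ ($k = 957 - 8780 = -7823$)
$G{\left(E \right)} = 3 + E^{2}$
$\frac{-2683 + k}{G{\left(-48 \right)} - 29556} = \frac{-2683 - 7823}{\left(3 + \left(-48\right)^{2}\right) - 29556} = - \frac{10506}{\left(3 + 2304\right) - 29556} = - \frac{10506}{2307 - 29556} = - \frac{10506}{-27249} = \left(-10506\right) \left(- \frac{1}{27249}\right) = \frac{3502}{9083}$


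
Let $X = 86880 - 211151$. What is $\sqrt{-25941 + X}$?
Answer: $94 i \sqrt{17} \approx 387.57 i$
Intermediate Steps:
$X = -124271$ ($X = 86880 - 211151 = -124271$)
$\sqrt{-25941 + X} = \sqrt{-25941 - 124271} = \sqrt{-150212} = 94 i \sqrt{17}$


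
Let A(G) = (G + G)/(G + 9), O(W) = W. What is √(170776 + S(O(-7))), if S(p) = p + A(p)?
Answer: √170762 ≈ 413.23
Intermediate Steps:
A(G) = 2*G/(9 + G) (A(G) = (2*G)/(9 + G) = 2*G/(9 + G))
S(p) = p + 2*p/(9 + p)
√(170776 + S(O(-7))) = √(170776 - 7*(11 - 7)/(9 - 7)) = √(170776 - 7*4/2) = √(170776 - 7*½*4) = √(170776 - 14) = √170762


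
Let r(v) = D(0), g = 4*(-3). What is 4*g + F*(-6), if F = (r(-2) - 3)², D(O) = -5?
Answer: -432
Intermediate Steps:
g = -12
r(v) = -5
F = 64 (F = (-5 - 3)² = (-8)² = 64)
4*g + F*(-6) = 4*(-12) + 64*(-6) = -48 - 384 = -432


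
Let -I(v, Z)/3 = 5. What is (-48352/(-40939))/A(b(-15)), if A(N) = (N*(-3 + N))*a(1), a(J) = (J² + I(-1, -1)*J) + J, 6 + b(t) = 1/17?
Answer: -1746716/1021305233 ≈ -0.0017103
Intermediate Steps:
b(t) = -101/17 (b(t) = -6 + 1/17 = -101/17)
I(v, Z) = -15 (I(v, Z) = -3*5 = -15)
a(J) = J² - 14*J (a(J) = (J² - 15*J) + J = J² - 14*J)
A(N) = -13*N*(-3 + N) (A(N) = (N*(-3 + N))*(1*(-14 + 1)) = (N*(-3 + N))*(1*(-13)) = (N*(-3 + N))*(-13) = -13*N*(-3 + N))
(-48352/(-40939))/A(b(-15)) = (-48352/(-40939))/((13*(-101/17)*(3 - 1*(-101/17)))) = (-48352*(-1/40939))/((13*(-101/17)*(3 + 101/17))) = 48352/(40939*((13*(-101/17)*(152/17)))) = 48352/(40939*(-199576/289)) = (48352/40939)*(-289/199576) = -1746716/1021305233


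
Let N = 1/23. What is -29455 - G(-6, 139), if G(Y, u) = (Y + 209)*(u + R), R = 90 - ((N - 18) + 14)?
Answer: -1765139/23 ≈ -76745.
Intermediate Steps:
N = 1/23 ≈ 0.043478
R = 2161/23 (R = 90 - ((1/23 - 18) + 14) = 90 - (-413/23 + 14) = 90 - 1*(-91/23) = 90 + 91/23 = 2161/23 ≈ 93.957)
G(Y, u) = (209 + Y)*(2161/23 + u) (G(Y, u) = (Y + 209)*(u + 2161/23) = (209 + Y)*(2161/23 + u))
-29455 - G(-6, 139) = -29455 - (451649/23 + 209*139 + (2161/23)*(-6) - 6*139) = -29455 - (451649/23 + 29051 - 12966/23 - 834) = -29455 - 1*1087674/23 = -29455 - 1087674/23 = -1765139/23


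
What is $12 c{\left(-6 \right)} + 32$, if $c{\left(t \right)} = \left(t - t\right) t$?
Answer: $32$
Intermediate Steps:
$c{\left(t \right)} = 0$ ($c{\left(t \right)} = 0 t = 0$)
$12 c{\left(-6 \right)} + 32 = 12 \cdot 0 + 32 = 0 + 32 = 32$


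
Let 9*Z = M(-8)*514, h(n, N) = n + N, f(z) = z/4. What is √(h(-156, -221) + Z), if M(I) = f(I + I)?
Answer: I*√5449/3 ≈ 24.606*I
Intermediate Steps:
f(z) = z/4 (f(z) = z*(¼) = z/4)
M(I) = I/2 (M(I) = (I + I)/4 = (2*I)/4 = I/2)
h(n, N) = N + n
Z = -2056/9 (Z = (((½)*(-8))*514)/9 = (-4*514)/9 = (⅑)*(-2056) = -2056/9 ≈ -228.44)
√(h(-156, -221) + Z) = √((-221 - 156) - 2056/9) = √(-377 - 2056/9) = √(-5449/9) = I*√5449/3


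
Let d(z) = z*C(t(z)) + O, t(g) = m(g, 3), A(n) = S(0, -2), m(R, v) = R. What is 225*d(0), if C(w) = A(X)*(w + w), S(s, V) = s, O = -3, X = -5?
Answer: -675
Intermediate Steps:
A(n) = 0
t(g) = g
C(w) = 0 (C(w) = 0*(w + w) = 0*(2*w) = 0)
d(z) = -3 (d(z) = z*0 - 3 = 0 - 3 = -3)
225*d(0) = 225*(-3) = -675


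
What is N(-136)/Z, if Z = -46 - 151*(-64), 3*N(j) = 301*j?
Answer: -2924/2061 ≈ -1.4187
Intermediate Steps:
N(j) = 301*j/3 (N(j) = (301*j)/3 = 301*j/3)
Z = 9618 (Z = -46 + 9664 = 9618)
N(-136)/Z = ((301/3)*(-136))/9618 = -40936/3*1/9618 = -2924/2061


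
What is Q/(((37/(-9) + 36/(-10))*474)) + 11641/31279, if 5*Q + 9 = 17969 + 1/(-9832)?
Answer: -10294920493091/16860920927728 ≈ -0.61058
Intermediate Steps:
Q = 176582719/49160 (Q = -9/5 + (17969 + 1/(-9832))/5 = -9/5 + (17969 - 1/9832)/5 = -9/5 + (⅕)*(176671207/9832) = -9/5 + 176671207/49160 = 176582719/49160 ≈ 3592.0)
Q/(((37/(-9) + 36/(-10))*474)) + 11641/31279 = 176582719/(49160*(((37/(-9) + 36/(-10))*474))) + 11641/31279 = 176582719/(49160*(((37*(-⅑) + 36*(-⅒))*474))) + 11641*(1/31279) = 176582719/(49160*(((-37/9 - 18/5)*474))) + 11641/31279 = 176582719/(49160*((-347/45*474))) + 11641/31279 = 176582719/(49160*(-54826/15)) + 11641/31279 = (176582719/49160)*(-15/54826) + 11641/31279 = -529748157/539049232 + 11641/31279 = -10294920493091/16860920927728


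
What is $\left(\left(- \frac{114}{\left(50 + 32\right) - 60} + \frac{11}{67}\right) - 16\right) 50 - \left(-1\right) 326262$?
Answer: $\frac{239680594}{737} \approx 3.2521 \cdot 10^{5}$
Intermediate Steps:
$\left(\left(- \frac{114}{\left(50 + 32\right) - 60} + \frac{11}{67}\right) - 16\right) 50 - \left(-1\right) 326262 = \left(\left(- \frac{114}{82 - 60} + 11 \cdot \frac{1}{67}\right) - 16\right) 50 - -326262 = \left(\left(- \frac{114}{22} + \frac{11}{67}\right) - 16\right) 50 + 326262 = \left(\left(\left(-114\right) \frac{1}{22} + \frac{11}{67}\right) - 16\right) 50 + 326262 = \left(\left(- \frac{57}{11} + \frac{11}{67}\right) - 16\right) 50 + 326262 = \left(- \frac{3698}{737} - 16\right) 50 + 326262 = \left(- \frac{15490}{737}\right) 50 + 326262 = - \frac{774500}{737} + 326262 = \frac{239680594}{737}$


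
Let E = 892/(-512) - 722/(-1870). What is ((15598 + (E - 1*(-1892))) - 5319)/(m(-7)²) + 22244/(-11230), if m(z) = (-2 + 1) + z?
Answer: 1618570093621/8601640960 ≈ 188.17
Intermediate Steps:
E = -162297/119680 (E = 892*(-1/512) - 722*(-1/1870) = -223/128 + 361/935 = -162297/119680 ≈ -1.3561)
m(z) = -1 + z
((15598 + (E - 1*(-1892))) - 5319)/(m(-7)²) + 22244/(-11230) = ((15598 + (-162297/119680 - 1*(-1892))) - 5319)/((-1 - 7)²) + 22244/(-11230) = ((15598 + (-162297/119680 + 1892)) - 5319)/((-8)²) + 22244*(-1/11230) = ((15598 + 226272263/119680) - 5319)/64 - 11122/5615 = (2093040903/119680 - 5319)*(1/64) - 11122/5615 = (1456462983/119680)*(1/64) - 11122/5615 = 1456462983/7659520 - 11122/5615 = 1618570093621/8601640960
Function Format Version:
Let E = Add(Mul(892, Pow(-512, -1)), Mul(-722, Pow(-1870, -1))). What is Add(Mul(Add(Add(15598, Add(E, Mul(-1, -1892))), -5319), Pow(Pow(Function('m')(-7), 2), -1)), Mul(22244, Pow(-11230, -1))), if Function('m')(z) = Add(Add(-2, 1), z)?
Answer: Rational(1618570093621, 8601640960) ≈ 188.17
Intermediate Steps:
E = Rational(-162297, 119680) (E = Add(Mul(892, Rational(-1, 512)), Mul(-722, Rational(-1, 1870))) = Add(Rational(-223, 128), Rational(361, 935)) = Rational(-162297, 119680) ≈ -1.3561)
Function('m')(z) = Add(-1, z)
Add(Mul(Add(Add(15598, Add(E, Mul(-1, -1892))), -5319), Pow(Pow(Function('m')(-7), 2), -1)), Mul(22244, Pow(-11230, -1))) = Add(Mul(Add(Add(15598, Add(Rational(-162297, 119680), Mul(-1, -1892))), -5319), Pow(Pow(Add(-1, -7), 2), -1)), Mul(22244, Pow(-11230, -1))) = Add(Mul(Add(Add(15598, Add(Rational(-162297, 119680), 1892)), -5319), Pow(Pow(-8, 2), -1)), Mul(22244, Rational(-1, 11230))) = Add(Mul(Add(Add(15598, Rational(226272263, 119680)), -5319), Pow(64, -1)), Rational(-11122, 5615)) = Add(Mul(Add(Rational(2093040903, 119680), -5319), Rational(1, 64)), Rational(-11122, 5615)) = Add(Mul(Rational(1456462983, 119680), Rational(1, 64)), Rational(-11122, 5615)) = Add(Rational(1456462983, 7659520), Rational(-11122, 5615)) = Rational(1618570093621, 8601640960)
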